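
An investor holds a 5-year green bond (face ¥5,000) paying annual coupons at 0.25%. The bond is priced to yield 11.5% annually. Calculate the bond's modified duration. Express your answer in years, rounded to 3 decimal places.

Periodic yield y = 0.115. First find Macaulay duration:
  t   CF        PV=CF/(1+0.115)^t    t·PV
  1        12.50        11.2108        11.2108
  2        12.50        10.0545        20.1090
  3        12.50         9.0175        27.0525
  4        12.50         8.0874        32.3497
  5     5,012.50     2,908.5735    14,542.8677
  Σ                  2,946.9437    14,633.5896
P = 2,946.9437; Macaulay duration = 14,633.5896 / 2,946.9437 = 4.96568 years.
Modified duration = D_Mac / (1 + y) = 4.96568 / 1.115 = 4.45353 years.

4.454 years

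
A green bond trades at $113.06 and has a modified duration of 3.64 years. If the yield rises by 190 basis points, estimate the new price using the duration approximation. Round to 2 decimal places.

$105.24

Duration approximation: ΔP/P ≈ -D_mod · Δy = -3.64 × (+0.019) = -0.069160.
New price ≈ 113.06 × (1 - 0.069160) = 105.2407704.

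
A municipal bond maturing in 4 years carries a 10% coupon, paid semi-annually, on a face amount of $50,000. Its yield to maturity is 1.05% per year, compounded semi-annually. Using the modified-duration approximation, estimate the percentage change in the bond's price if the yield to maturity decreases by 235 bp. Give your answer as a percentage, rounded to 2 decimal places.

+8.16%

Periodic yield y = 0.00525. Modified duration first:
  t   CF        PV=CF/(1+0.00525)^t    t·PV
  1     2,500.00     2,486.9435     2,486.9435
  2     2,500.00     2,473.9553     4,947.9106
  3     2,500.00     2,461.0348     7,383.1045
  4     2,500.00     2,448.1819     9,792.7276
  5     2,500.00     2,435.3961    12,176.9803
  6     2,500.00     2,422.6770    14,536.0621
  7     2,500.00     2,410.0244    16,870.1707
  8    52,500.00    50,346.1945   402,769.5559
  Σ                 67,484.4075   470,963.4552
P = 67,484.4075; D_Mac = 6.97885 half-year periods = 3.48942 yrs; D_mod = 3.48942/(1+0.00525) = 3.47120 yrs.
ΔP/P ≈ -D_mod · Δy = -3.47120 × (-0.0235) = +0.081573 = +8.1573%.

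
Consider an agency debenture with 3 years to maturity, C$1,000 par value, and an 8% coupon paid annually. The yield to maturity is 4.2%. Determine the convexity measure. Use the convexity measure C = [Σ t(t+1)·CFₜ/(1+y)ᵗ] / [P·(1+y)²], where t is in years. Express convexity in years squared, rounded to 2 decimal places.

With y = 0.042:
  t   CF        PV=CF/(1+0.042)^t    t·PV        t(t+1)·PV
  1        80.00        76.7754        76.7754         153.5509
  2        80.00        73.6808       147.3617         442.0850
  3     1,080.00       954.5982     2,863.7945      11,455.1781
  Σ                  1,105.0544     3,087.9316      12,050.8140
P = 1,105.0544.
Convexity = Σ t(t+1)·PV / [P·(1+y)²] = 12,050.8140 / (1,105.0544 × 1.085764) = 10.04378.

10.04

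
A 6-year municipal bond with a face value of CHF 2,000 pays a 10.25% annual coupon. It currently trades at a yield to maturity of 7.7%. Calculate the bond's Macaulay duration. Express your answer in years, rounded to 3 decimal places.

4.839 years

Periodic yield y = 0.077. Discount each cash flow and weight by its year:
  t   CF        PV=CF/(1+0.077)^t    t·PV
  1       205.00       190.3435       190.3435
  2       205.00       176.7350       353.4699
  3       205.00       164.0993       492.2979
  4       205.00       152.3670       609.4682
  5       205.00       141.4736       707.3679
  6     2,205.00     1,412.9096     8,477.4576
  Σ                  2,237.9280    10,830.4050
Price P = Σ PV = 2,237.9280.
Macaulay duration = Σ(t·PV) / P = 10,830.4050 / 2,237.9280 = 4.83948 years.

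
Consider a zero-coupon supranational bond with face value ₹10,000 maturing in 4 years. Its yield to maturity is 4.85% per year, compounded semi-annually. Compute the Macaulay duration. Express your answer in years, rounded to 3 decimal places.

4.000 years

A zero-coupon bond has a single cash flow at maturity, so its Macaulay duration equals its maturity: 4 years.
(Equivalently: 8 semi-annual periods ÷ 2 = 4 years.)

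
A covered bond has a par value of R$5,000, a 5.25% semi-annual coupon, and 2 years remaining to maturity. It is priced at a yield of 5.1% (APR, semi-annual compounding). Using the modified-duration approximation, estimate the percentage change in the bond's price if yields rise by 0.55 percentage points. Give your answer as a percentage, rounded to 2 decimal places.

Periodic yield y = 0.0255. Modified duration first:
  t   CF        PV=CF/(1+0.0255)^t    t·PV
  1       131.25       127.9863       127.9863
  2       131.25       124.8038       249.6077
  3       131.25       121.7005       365.1015
  4     5,131.25     4,639.5997    18,558.3990
  Σ                  5,014.0904    19,301.0945
P = 5,014.0904; D_Mac = 3.84937 half-year periods = 1.92469 yrs; D_mod = 1.92469/(1+0.0255) = 1.87683 yrs.
ΔP/P ≈ -D_mod · Δy = -1.87683 × (+0.0055) = -0.010323 = -1.0323%.

-1.03%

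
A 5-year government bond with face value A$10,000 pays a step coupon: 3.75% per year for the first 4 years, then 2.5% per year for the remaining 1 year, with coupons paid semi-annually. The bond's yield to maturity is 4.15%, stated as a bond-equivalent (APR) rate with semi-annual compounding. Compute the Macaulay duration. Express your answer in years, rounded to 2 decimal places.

4.60 years

Periodic yield y = 0.02075. Discount each cash flow and weight by its period:
  t   CF        PV=CF/(1+0.02075)^t    t·PV
  1       187.50       183.6885       183.6885
  2       187.50       179.9544       359.9088
  3       187.50       176.2963       528.8888
  4       187.50       172.7125       690.8499
  5       187.50       169.2015       846.0077
  6       187.50       165.7620       994.5719
  7       187.50       162.3923     1,136.7464
  8       187.50       159.0912     1,272.7296
  9       125.00       103.9048       935.1430
  10   10,125.00     8,245.1991    82,451.9908
  Σ                  9,718.2025    89,400.5254
Price P = Σ PV = 9,718.2025.
Macaulay duration = Σ(t·PV) / P = 89,400.5254 / 9,718.2025 = 9.19929 half-year periods.
In years: 9.19929 / 2 = 4.59964 years.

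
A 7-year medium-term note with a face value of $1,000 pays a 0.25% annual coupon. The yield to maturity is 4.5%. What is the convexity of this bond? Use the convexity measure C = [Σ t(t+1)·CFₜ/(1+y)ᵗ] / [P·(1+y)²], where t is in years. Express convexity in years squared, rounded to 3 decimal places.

50.677

With y = 0.045:
  t   CF        PV=CF/(1+0.045)^t    t·PV        t(t+1)·PV
  1         2.50         2.3923         2.3923           4.7847
  2         2.50         2.2893         4.5786          13.7359
  3         2.50         2.1907         6.5722          26.2889
  4         2.50         2.0964         8.3856          41.9281
  5         2.50         2.0061        10.0306          60.1838
  6         2.50         1.9197        11.5184          80.6291
  7     1,002.50       736.6655     5,156.6587      41,253.2696
  Σ                    749.5602     5,200.1366      41,480.8201
P = 749.5602.
Convexity = Σ t(t+1)·PV / [P·(1+y)²] = 41,480.8201 / (749.5602 × 1.092025) = 50.67669.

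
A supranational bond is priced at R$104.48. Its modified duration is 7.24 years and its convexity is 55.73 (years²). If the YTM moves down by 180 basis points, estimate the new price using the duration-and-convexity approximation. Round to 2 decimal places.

Duration effect: -D_mod·Δy = -7.24 × (-0.018) = +0.130320
Convexity effect: ½·C·(Δy)² = 0.5 × 55.73 × (-0.018)² = +0.00902826
ΔP/P ≈ +0.130320 + 0.00902826 = +0.13934826
New price ≈ 104.48 × (1 + 0.13934826) = 119.0391062048.

R$119.04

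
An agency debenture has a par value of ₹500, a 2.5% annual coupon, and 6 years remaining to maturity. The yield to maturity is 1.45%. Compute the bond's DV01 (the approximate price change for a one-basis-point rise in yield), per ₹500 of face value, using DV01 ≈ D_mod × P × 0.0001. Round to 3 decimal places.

₹0.296

Periodic yield y = 0.0145.
  t   CF        PV=CF/(1+0.0145)^t    t·PV
  1        12.50        12.3213        12.3213
  2        12.50        12.1452        24.2905
  3        12.50        11.9716        35.9149
  4        12.50        11.8005        47.2022
  5        12.50        11.6319        58.1594
  6       512.50       470.0906     2,820.5436
  Σ                    529.9612     2,998.4318
P = 529.9612; D_Mac = 5.65783 yrs; D_mod = 5.57697 yrs.
DV01 ≈ 5.57697 × 529.9612 × 0.0001 = 0.295558.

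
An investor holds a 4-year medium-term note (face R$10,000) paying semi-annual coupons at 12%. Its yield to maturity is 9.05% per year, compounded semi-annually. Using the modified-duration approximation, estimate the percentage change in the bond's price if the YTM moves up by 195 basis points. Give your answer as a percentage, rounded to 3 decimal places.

Periodic yield y = 0.04525. Modified duration first:
  t   CF        PV=CF/(1+0.04525)^t    t·PV
  1       600.00       574.0254       574.0254
  2       600.00       549.1752     1,098.3504
  3       600.00       525.4008     1,576.2024
  4       600.00       502.6556     2,010.6225
  5       600.00       480.8951     2,404.4756
  6       600.00       460.0767     2,760.4599
  7       600.00       440.1594     3,081.1161
  8    10,600.00     7,439.5121    59,516.0969
  Σ                 10,971.9003    73,021.3491
P = 10,971.9003; D_Mac = 6.65531 half-year periods = 3.32765 yrs; D_mod = 3.32765/(1+0.04525) = 3.18360 yrs.
ΔP/P ≈ -D_mod · Δy = -3.18360 × (+0.0195) = -0.062080 = -6.2080%.

-6.208%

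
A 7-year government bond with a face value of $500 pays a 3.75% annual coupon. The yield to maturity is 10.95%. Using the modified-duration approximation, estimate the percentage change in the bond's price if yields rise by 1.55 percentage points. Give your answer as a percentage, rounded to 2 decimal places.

-8.50%

Periodic yield y = 0.1095. Modified duration first:
  t   CF        PV=CF/(1+0.1095)^t    t·PV
  1        18.75        16.8995        16.8995
  2        18.75        15.2316        30.4633
  3        18.75        13.7284        41.1851
  4        18.75        12.3735        49.4939
  5        18.75        11.1523        55.7615
  6        18.75        10.0517        60.3099
  7       518.75       250.6496     1,754.5470
  Σ                    330.0865     2,008.6603
P = 330.0865; D_Mac = 6.08525 yrs; D_mod = 6.08525/(1+0.1095) = 5.48468 yrs.
ΔP/P ≈ -D_mod · Δy = -5.48468 × (+0.0155) = -0.085013 = -8.5013%.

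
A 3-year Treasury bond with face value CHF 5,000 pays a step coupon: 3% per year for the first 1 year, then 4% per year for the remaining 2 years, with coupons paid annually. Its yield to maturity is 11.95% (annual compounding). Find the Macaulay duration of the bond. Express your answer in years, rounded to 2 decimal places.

2.89 years

Periodic yield y = 0.1195. Discount each cash flow and weight by its year:
  t   CF        PV=CF/(1+0.1195)^t    t·PV
  1       150.00       133.9884       133.9884
  2       200.00       159.5812       319.1625
  3     5,200.00     3,706.2188    11,118.6563
  Σ                  3,999.7884    11,571.8071
Price P = Σ PV = 3,999.7884.
Macaulay duration = Σ(t·PV) / P = 11,571.8071 / 3,999.7884 = 2.89310 years.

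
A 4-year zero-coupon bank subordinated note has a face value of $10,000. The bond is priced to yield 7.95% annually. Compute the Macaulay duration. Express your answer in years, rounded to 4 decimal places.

4.0000 years

A zero-coupon bond has a single cash flow at maturity, so its Macaulay duration equals its maturity: 4 years.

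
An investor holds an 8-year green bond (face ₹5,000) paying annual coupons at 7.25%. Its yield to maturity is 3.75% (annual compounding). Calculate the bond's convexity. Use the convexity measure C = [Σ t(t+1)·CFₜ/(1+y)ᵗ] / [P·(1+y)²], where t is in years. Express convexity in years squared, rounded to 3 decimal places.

With y = 0.0375:
  t   CF        PV=CF/(1+0.0375)^t    t·PV        t(t+1)·PV
  1       362.50       349.3976       349.3976         698.7952
  2       362.50       336.7688       673.5375       2,020.6126
  3       362.50       324.5964       973.7892       3,895.1568
  4       362.50       312.8640     1,251.4560       6,257.2799
  5       362.50       301.5557     1,507.7783       9,046.6698
  6       362.50       290.6561     1,743.9363      12,207.5544
  7       362.50       280.1504     1,961.0529      15,688.4234
  8     5,362.50     3,994.5003    31,956.0027     287,604.0243
  Σ                  6,190.4892    40,416.9506     337,418.5163
P = 6,190.4892.
Convexity = Σ t(t+1)·PV / [P·(1+y)²] = 337,418.5163 / (6,190.4892 × 1.076406) = 50.63697.

50.637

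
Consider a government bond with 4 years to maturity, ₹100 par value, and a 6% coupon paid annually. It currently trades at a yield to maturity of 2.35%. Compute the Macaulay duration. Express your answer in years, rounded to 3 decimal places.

3.696 years

Periodic yield y = 0.0235. Discount each cash flow and weight by its year:
  t   CF        PV=CF/(1+0.0235)^t    t·PV
  1         6.00         5.8622         5.8622
  2         6.00         5.7276        11.4553
  3         6.00         5.5961        16.7884
  4       106.00        96.5950       386.3798
  Σ                    113.7810       420.4857
Price P = Σ PV = 113.7810.
Macaulay duration = Σ(t·PV) / P = 420.4857 / 113.7810 = 3.69557 years.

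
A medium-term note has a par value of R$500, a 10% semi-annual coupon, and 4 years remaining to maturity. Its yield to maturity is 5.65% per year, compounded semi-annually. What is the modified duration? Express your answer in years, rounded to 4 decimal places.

Periodic yield y = 0.02825. First find Macaulay duration:
  t   CF        PV=CF/(1+0.02825)^t    t·PV
  1        25.00        24.3132        24.3132
  2        25.00        23.6452        47.2904
  3        25.00        22.9956        68.9867
  4        25.00        22.3638        89.4551
  5        25.00        21.7494       108.7468
  6        25.00        21.1518       126.9109
  7        25.00        20.5707       143.9949
  8       525.00       420.1163     3,360.9306
  Σ                    576.9059     3,970.6284
P = 576.9059; Macaulay duration = 3,970.6284 / 576.9059 = 6.88263 half-year periods = 3.44131 years.
Modified duration = D_Mac / (1 + y) = 3.44131 / 1.02825 = 3.34677 years.

3.3468 years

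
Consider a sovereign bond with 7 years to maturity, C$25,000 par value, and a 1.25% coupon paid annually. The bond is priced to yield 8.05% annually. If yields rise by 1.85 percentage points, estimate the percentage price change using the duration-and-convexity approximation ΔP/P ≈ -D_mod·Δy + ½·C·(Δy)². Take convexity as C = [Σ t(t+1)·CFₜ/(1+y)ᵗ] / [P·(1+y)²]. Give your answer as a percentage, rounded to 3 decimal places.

-10.646%

With y = 0.0805:
  t   CF        PV=CF/(1+0.0805)^t    t·PV        t(t+1)·PV
  1       312.50       289.2180       289.2180         578.4359
  2       312.50       267.6705       535.3410       1,606.0229
  3       312.50       247.7283       743.1850       2,972.7402
  4       312.50       229.2720       917.0878       4,585.4391
  5       312.50       212.1906     1,060.9531       6,365.7184
  6       312.50       196.3819     1,178.2912       8,248.0386
  7    25,312.50    14,721.8247   103,052.7729     824,422.1831
  Σ                 16,164.2859   107,776.8490     848,778.5782
P = 16,164.2859; D_Mac = 6.66759 yrs; D_mod = 6.17084 yrs; C = 44.97678.
Duration effect: -6.17084 × (+0.0185) = -0.114161
Convexity effect: 0.5 × 44.97678 × (0.0185)² = +0.0076967
ΔP/P ≈ -0.114161 + 0.0076967 = -0.106464 = -10.6464%.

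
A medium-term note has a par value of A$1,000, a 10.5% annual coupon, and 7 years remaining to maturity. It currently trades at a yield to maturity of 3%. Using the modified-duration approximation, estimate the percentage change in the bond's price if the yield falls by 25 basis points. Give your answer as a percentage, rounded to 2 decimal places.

Periodic yield y = 0.03. Modified duration first:
  t   CF        PV=CF/(1+0.03)^t    t·PV
  1       105.00       101.9417       101.9417
  2       105.00        98.9726       197.9451
  3       105.00        96.0899       288.2696
  4       105.00        93.2911       373.1646
  5       105.00        90.5739       452.8696
  6       105.00        87.9358       527.6151
  7     1,105.00       898.4661     6,289.2628
  Σ                  1,467.2712     8,231.0686
P = 1,467.2712; D_Mac = 5.60978 yrs; D_mod = 5.60978/(1+0.03) = 5.44639 yrs.
ΔP/P ≈ -D_mod · Δy = -5.44639 × (-0.0025) = +0.013616 = +1.3616%.

+1.36%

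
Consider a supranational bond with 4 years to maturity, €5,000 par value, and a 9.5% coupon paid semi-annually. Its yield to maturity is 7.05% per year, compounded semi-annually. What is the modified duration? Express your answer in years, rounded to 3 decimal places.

Periodic yield y = 0.03525. First find Macaulay duration:
  t   CF        PV=CF/(1+0.03525)^t    t·PV
  1       237.50       229.4132       229.4132
  2       237.50       221.6017       443.2034
  3       237.50       214.0562       642.1687
  4       237.50       206.7677       827.0707
  5       237.50       199.7273       998.6365
  6       237.50       192.9266     1,157.5598
  7       237.50       186.3575     1,304.5027
  8     5,237.50     3,969.7405    31,757.9243
  Σ                  5,420.5908    37,360.4794
P = 5,420.5908; Macaulay duration = 37,360.4794 / 5,420.5908 = 6.89233 half-year periods = 3.44616 years.
Modified duration = D_Mac / (1 + y) = 3.44616 / 1.03525 = 3.32882 years.

3.329 years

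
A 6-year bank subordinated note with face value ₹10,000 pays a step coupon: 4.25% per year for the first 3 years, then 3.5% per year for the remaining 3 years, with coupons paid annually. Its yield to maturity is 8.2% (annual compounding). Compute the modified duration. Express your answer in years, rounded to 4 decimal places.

Periodic yield y = 0.082. First find Macaulay duration:
  t   CF        PV=CF/(1+0.082)^t    t·PV
  1       425.00       392.7911       392.7911
  2       425.00       363.0232       726.0464
  3       425.00       335.5113     1,006.5339
  4       350.00       255.3636     1,021.4544
  5       350.00       236.0107     1,180.0536
  6    10,350.00     6,450.2535    38,701.5212
  Σ                  8,032.9535    43,028.4007
P = 8,032.9535; Macaulay duration = 43,028.4007 / 8,032.9535 = 5.35649 years.
Modified duration = D_Mac / (1 + y) = 5.35649 / 1.082 = 4.95054 years.

4.9505 years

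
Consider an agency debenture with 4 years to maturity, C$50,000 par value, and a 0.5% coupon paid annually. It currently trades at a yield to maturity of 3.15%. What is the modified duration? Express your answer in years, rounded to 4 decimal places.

Periodic yield y = 0.0315. First find Macaulay duration:
  t   CF        PV=CF/(1+0.0315)^t    t·PV
  1       250.00       242.3655       242.3655
  2       250.00       234.9641       469.9282
  3       250.00       227.7888       683.3663
  4    50,250.00    44,387.3417   177,549.3670
  Σ                 45,092.4601   178,945.0270
P = 45,092.4601; Macaulay duration = 178,945.0270 / 45,092.4601 = 3.96840 years.
Modified duration = D_Mac / (1 + y) = 3.96840 / 1.0315 = 3.84722 years.

3.8472 years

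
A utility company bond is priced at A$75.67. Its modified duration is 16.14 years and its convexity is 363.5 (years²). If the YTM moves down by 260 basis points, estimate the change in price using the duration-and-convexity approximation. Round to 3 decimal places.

+A$41.051

Duration effect: -D_mod·Δy = -16.14 × (-0.026) = +0.419640
Convexity effect: ½·C·(Δy)² = 0.5 × 363.5 × (-0.026)² = +0.1228630
ΔP/P ≈ +0.419640 + 0.1228630 = +0.542503
ΔP ≈ 75.67 × (+0.542503) = +41.05120201.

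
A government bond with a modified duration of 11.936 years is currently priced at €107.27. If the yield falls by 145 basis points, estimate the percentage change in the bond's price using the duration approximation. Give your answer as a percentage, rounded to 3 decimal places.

Duration approximation: ΔP/P ≈ -D_mod · Δy = -11.936 × (-0.0145) = +0.173072.
As a percentage: +17.3072%.

+17.307%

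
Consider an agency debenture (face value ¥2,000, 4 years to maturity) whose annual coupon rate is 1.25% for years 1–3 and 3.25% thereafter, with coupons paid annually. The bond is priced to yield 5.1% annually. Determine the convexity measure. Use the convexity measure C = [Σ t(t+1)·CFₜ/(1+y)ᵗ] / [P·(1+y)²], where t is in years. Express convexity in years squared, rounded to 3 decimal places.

17.634

With y = 0.051:
  t   CF        PV=CF/(1+0.051)^t    t·PV        t(t+1)·PV
  1        25.00        23.7869        23.7869          47.5737
  2        25.00        22.6326        45.2652         135.7956
  3        25.00        21.5344        64.6031         258.4123
  4     2,065.00     1,692.4241     6,769.6963      33,848.4813
  Σ                  1,760.3779     6,903.3514      34,290.2629
P = 1,760.3779.
Convexity = Σ t(t+1)·PV / [P·(1+y)²] = 34,290.2629 / (1,760.3779 × 1.104601) = 17.63435.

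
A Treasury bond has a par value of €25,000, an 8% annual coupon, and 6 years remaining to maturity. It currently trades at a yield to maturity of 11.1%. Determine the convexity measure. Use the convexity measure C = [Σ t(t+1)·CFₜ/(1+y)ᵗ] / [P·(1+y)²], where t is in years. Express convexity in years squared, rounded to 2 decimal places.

25.93

With y = 0.111:
  t   CF        PV=CF/(1+0.111)^t    t·PV        t(t+1)·PV
  1     2,000.00     1,800.1800     1,800.1800       3,600.3600
  2     2,000.00     1,620.3240     3,240.6481       9,721.9443
  3     2,000.00     1,458.4375     4,375.3125      17,501.2498
  4     2,000.00     1,312.7250     5,250.9000      26,254.5002
  5     2,000.00     1,181.5707     5,907.8533      35,447.1200
  6    27,000.00    14,357.5194    86,145.1161     603,015.8130
  Σ                 21,730.7566   106,720.0101     695,540.9875
P = 21,730.7566.
Convexity = Σ t(t+1)·PV / [P·(1+y)²] = 695,540.9875 / (21,730.7566 × 1.234321) = 25.93103.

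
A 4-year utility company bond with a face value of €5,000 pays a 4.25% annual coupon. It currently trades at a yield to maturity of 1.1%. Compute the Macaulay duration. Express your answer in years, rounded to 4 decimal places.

3.7769 years

Periodic yield y = 0.011. Discount each cash flow and weight by its year:
  t   CF        PV=CF/(1+0.011)^t    t·PV
  1       212.50       210.1879       210.1879
  2       212.50       207.9010       415.8020
  3       212.50       205.6390       616.9170
  4     5,212.50     4,989.3210    19,957.2840
  Σ                  5,613.0489    21,200.1909
Price P = Σ PV = 5,613.0489.
Macaulay duration = Σ(t·PV) / P = 21,200.1909 / 5,613.0489 = 3.77695 years.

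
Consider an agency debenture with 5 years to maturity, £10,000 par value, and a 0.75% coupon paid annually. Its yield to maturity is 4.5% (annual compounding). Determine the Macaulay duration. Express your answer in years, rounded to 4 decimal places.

Periodic yield y = 0.045. Discount each cash flow and weight by its year:
  t   CF        PV=CF/(1+0.045)^t    t·PV
  1        75.00        71.7703        71.7703
  2        75.00        68.6797       137.3595
  3        75.00        65.7222       197.1667
  4        75.00        62.8921       251.5684
  5    10,075.00     8,084.6943    40,423.4715
  Σ                  8,353.7587    41,081.3364
Price P = Σ PV = 8,353.7587.
Macaulay duration = Σ(t·PV) / P = 41,081.3364 / 8,353.7587 = 4.91771 years.

4.9177 years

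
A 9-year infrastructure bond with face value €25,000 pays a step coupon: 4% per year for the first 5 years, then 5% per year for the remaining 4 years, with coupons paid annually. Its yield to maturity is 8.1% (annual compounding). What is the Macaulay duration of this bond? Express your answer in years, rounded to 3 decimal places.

Periodic yield y = 0.081. Discount each cash flow and weight by its year:
  t   CF        PV=CF/(1+0.081)^t    t·PV
  1     1,000.00       925.0694       925.0694
  2     1,000.00       855.7534     1,711.5067
  3     1,000.00       791.6312     2,374.8937
  4     1,000.00       732.3138     2,929.2552
  5     1,000.00       677.4411     3,387.2054
  6     1,250.00       783.3500     4,700.1000
  7     1,250.00       724.6531     5,072.5717
  8     1,250.00       670.3544     5,362.8352
  9    26,250.00    13,022.6108   117,203.4975
  Σ                 19,183.1772   143,666.9348
Price P = Σ PV = 19,183.1772.
Macaulay duration = Σ(t·PV) / P = 143,666.9348 / 19,183.1772 = 7.48921 years.

7.489 years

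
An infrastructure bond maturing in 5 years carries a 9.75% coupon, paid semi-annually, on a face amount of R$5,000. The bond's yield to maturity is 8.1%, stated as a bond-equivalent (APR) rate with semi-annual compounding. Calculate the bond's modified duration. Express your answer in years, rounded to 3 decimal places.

3.948 years

Periodic yield y = 0.0405. First find Macaulay duration:
  t   CF        PV=CF/(1+0.0405)^t    t·PV
  1       243.75       234.2624       234.2624
  2       243.75       225.1440       450.2881
  3       243.75       216.3806       649.1419
  4       243.75       207.9583       831.8333
  5       243.75       199.8638       999.3191
  6       243.75       192.0844     1,152.5065
  7       243.75       184.6078     1,292.2546
  8       243.75       177.4222     1,419.3776
  9       243.75       170.5163     1,534.6466
  10    5,243.75     3,525.5034    35,255.0336
  Σ                  5,333.7432    43,818.6634
P = 5,333.7432; Macaulay duration = 43,818.6634 / 5,333.7432 = 8.21537 half-year periods = 4.10768 years.
Modified duration = D_Mac / (1 + y) = 4.10768 / 1.0405 = 3.94780 years.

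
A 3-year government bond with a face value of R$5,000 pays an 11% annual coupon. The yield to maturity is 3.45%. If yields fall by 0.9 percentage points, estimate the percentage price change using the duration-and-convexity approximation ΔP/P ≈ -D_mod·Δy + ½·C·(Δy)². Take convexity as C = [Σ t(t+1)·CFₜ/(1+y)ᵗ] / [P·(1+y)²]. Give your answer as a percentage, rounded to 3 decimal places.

With y = 0.0345:
  t   CF        PV=CF/(1+0.0345)^t    t·PV        t(t+1)·PV
  1       550.00       531.6578       531.6578       1,063.3156
  2       550.00       513.9273     1,027.8546       3,083.5639
  3     5,550.00     5,013.0438    15,039.1314      60,156.5255
  Σ                  6,058.6289    16,598.6438      64,303.4049
P = 6,058.6289; D_Mac = 2.73967 yrs; D_mod = 2.64830 yrs; C = 9.91742.
Duration effect: -2.64830 × (-0.009) = +0.023835
Convexity effect: 0.5 × 9.91742 × (-0.009)² = +0.0004017
ΔP/P ≈ +0.023835 + 0.0004017 = +0.024236 = +2.4236%.

+2.424%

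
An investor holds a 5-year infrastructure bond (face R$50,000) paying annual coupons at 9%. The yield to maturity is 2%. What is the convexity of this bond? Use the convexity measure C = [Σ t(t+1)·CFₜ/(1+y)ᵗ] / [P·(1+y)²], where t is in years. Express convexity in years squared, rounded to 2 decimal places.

With y = 0.02:
  t   CF        PV=CF/(1+0.02)^t    t·PV        t(t+1)·PV
  1     4,500.00     4,411.7647     4,411.7647       8,823.5294
  2     4,500.00     4,325.2595     8,650.5190      25,951.5571
  3     4,500.00     4,240.4505    12,721.3515      50,885.4061
  4     4,500.00     4,157.3044    16,629.2177      83,146.0883
  5    54,500.00    49,362.3291   246,811.6457   1,480,869.8741
  Σ                 66,497.1083   289,224.4986   1,649,676.4550
P = 66,497.1083.
Convexity = Σ t(t+1)·PV / [P·(1+y)²] = 1,649,676.4550 / (66,497.1083 × 1.040400) = 23.84491.

23.84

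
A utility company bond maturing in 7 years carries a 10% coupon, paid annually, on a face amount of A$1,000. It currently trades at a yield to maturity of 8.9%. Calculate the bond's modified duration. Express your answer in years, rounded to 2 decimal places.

Periodic yield y = 0.089. First find Macaulay duration:
  t   CF        PV=CF/(1+0.089)^t    t·PV
  1       100.00        91.8274        91.8274
  2       100.00        84.3226       168.6453
  3       100.00        77.4313       232.2938
  4       100.00        71.1031       284.4124
  5       100.00        65.2921       326.4605
  6       100.00        59.9560       359.7361
  7     1,100.00       605.6163     4,239.3138
  Σ                  1,055.5487     5,702.6892
P = 1,055.5487; Macaulay duration = 5,702.6892 / 1,055.5487 = 5.40258 years.
Modified duration = D_Mac / (1 + y) = 5.40258 / 1.089 = 4.96105 years.

4.96 years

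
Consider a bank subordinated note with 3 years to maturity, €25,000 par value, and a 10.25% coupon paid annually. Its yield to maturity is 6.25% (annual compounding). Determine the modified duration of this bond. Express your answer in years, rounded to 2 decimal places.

2.58 years

Periodic yield y = 0.0625. First find Macaulay duration:
  t   CF        PV=CF/(1+0.0625)^t    t·PV
  1     2,562.50     2,411.7647     2,411.7647
  2     2,562.50     2,269.8962     4,539.7924
  3    27,562.50    22,979.0352    68,937.1056
  Σ                 27,660.6961    75,888.6627
P = 27,660.6961; Macaulay duration = 75,888.6627 / 27,660.6961 = 2.74356 years.
Modified duration = D_Mac / (1 + y) = 2.74356 / 1.0625 = 2.58217 years.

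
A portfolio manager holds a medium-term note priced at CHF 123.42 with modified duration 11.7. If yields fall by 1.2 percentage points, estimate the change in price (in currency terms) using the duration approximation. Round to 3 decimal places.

Duration approximation: ΔP/P ≈ -D_mod · Δy = -11.7 × (-0.012) = +0.140400.
ΔP ≈ 123.42 × (+0.140400) = +17.328168.

+CHF 17.328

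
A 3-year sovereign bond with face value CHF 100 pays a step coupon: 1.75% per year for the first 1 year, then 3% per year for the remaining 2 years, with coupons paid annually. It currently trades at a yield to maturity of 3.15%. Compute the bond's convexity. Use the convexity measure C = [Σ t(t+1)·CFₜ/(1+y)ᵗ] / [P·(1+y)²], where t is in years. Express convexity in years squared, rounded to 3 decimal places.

With y = 0.0315:
  t   CF        PV=CF/(1+0.0315)^t    t·PV        t(t+1)·PV
  1         1.75         1.6966         1.6966           3.3931
  2         3.00         2.8196         5.6391          16.9174
  3       103.00        93.8490       281.5469       1,126.1877
  Σ                     98.3651       288.8826       1,146.4982
P = 98.3651.
Convexity = Σ t(t+1)·PV / [P·(1+y)²] = 1,146.4982 / (98.3651 × 1.063992) = 10.95453.

10.955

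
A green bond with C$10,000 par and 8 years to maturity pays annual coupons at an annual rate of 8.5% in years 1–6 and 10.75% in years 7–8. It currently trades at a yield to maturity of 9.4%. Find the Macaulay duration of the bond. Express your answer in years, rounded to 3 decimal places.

Periodic yield y = 0.094. Discount each cash flow and weight by its year:
  t   CF        PV=CF/(1+0.094)^t    t·PV
  1       850.00       776.9653       776.9653
  2       850.00       710.2059     1,420.4118
  3       850.00       649.1827     1,947.5482
  4       850.00       593.4029     2,373.6115
  5       850.00       542.4158     2,712.0789
  6       850.00       495.8097     2,974.8580
  7     1,075.00       573.1750     4,012.2247
  8    11,075.00     5,397.6555    43,181.2436
  Σ                  9,738.8126    59,398.9420
Price P = Σ PV = 9,738.8126.
Macaulay duration = Σ(t·PV) / P = 59,398.9420 / 9,738.8126 = 6.09920 years.

6.099 years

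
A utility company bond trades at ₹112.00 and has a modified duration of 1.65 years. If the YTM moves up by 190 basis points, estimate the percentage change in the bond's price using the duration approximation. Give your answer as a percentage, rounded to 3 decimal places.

Duration approximation: ΔP/P ≈ -D_mod · Δy = -1.65 × (+0.019) = -0.031350.
As a percentage: -3.1350%.

-3.135%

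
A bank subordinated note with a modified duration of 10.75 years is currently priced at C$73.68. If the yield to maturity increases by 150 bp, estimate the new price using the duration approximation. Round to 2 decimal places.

Duration approximation: ΔP/P ≈ -D_mod · Δy = -10.75 × (+0.015) = -0.161250.
New price ≈ 73.68 × (1 - 0.161250) = 61.79910.

C$61.80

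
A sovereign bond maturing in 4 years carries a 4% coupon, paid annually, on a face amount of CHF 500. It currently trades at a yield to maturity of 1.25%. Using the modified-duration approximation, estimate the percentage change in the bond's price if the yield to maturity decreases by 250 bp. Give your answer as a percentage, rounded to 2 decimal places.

+9.35%

Periodic yield y = 0.0125. Modified duration first:
  t   CF        PV=CF/(1+0.0125)^t    t·PV
  1        20.00        19.7531        19.7531
  2        20.00        19.5092        39.0184
  3        20.00        19.2684        57.8051
  4       520.00       494.7926     1,979.1705
  Σ                    553.3233     2,095.7471
P = 553.3233; D_Mac = 3.78756 yrs; D_mod = 3.78756/(1+0.0125) = 3.74080 yrs.
ΔP/P ≈ -D_mod · Δy = -3.74080 × (-0.025) = +0.093520 = +9.3520%.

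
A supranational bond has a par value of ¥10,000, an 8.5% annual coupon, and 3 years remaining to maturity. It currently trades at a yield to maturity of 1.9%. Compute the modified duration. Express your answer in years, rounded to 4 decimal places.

2.7391 years

Periodic yield y = 0.019. First find Macaulay duration:
  t   CF        PV=CF/(1+0.019)^t    t·PV
  1       850.00       834.1511       834.1511
  2       850.00       818.5978     1,637.1955
  3    10,850.00    10,254.3276    30,762.9827
  Σ                 11,907.0765    33,234.3293
P = 11,907.0765; Macaulay duration = 33,234.3293 / 11,907.0765 = 2.79114 years.
Modified duration = D_Mac / (1 + y) = 2.79114 / 1.019 = 2.73910 years.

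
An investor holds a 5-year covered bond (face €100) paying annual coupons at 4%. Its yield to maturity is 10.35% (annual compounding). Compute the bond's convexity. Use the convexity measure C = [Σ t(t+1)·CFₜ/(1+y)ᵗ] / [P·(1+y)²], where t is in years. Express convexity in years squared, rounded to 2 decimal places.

With y = 0.1035:
  t   CF        PV=CF/(1+0.1035)^t    t·PV        t(t+1)·PV
  1         4.00         3.6248         3.6248           7.2497
  2         4.00         3.2848         6.5697          19.7091
  3         4.00         2.9768         8.9303          35.7211
  4         4.00         2.6976        10.7902          53.9511
  5       104.00        63.5582       317.7910       1,906.7463
  Σ                     76.1422       347.7061       2,023.3772
P = 76.1422.
Convexity = Σ t(t+1)·PV / [P·(1+y)²] = 2,023.3772 / (76.1422 × 1.217712) = 21.82261.

21.82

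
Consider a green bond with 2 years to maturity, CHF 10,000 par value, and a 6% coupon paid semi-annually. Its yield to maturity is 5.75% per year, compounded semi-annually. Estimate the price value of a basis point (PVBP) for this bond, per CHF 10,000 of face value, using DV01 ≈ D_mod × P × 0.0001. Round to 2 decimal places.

Periodic yield y = 0.02875.
  t   CF        PV=CF/(1+0.02875)^t    t·PV
  1       300.00       291.6160       291.6160
  2       300.00       283.4664       566.9328
  3       300.00       275.5445       826.6334
  4    10,300.00     9,195.9761    36,783.9042
  Σ                 10,046.6030    38,469.0865
P = 10,046.6030; D_Mac = 3.82906 half-year periods = 1.91453 yrs; D_mod = 1.86103 yrs.
DV01 ≈ 1.86103 × 10,046.6030 × 0.0001 = 1.869700.

CHF 1.87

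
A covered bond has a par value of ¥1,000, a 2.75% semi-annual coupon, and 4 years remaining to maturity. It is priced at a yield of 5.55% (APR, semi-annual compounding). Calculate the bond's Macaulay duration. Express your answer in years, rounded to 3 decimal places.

3.803 years

Periodic yield y = 0.02775. Discount each cash flow and weight by its period:
  t   CF        PV=CF/(1+0.02775)^t    t·PV
  1        13.75        13.3787        13.3787
  2        13.75        13.0175        26.0350
  3        13.75        12.6660        37.9981
  4        13.75        12.3240        49.2961
  5        13.75        11.9913        59.9564
  6        13.75        11.6675        70.0050
  7        13.75        11.3525        79.4673
  8     1,013.75       814.3873     6,515.0983
  Σ                    900.7848     6,851.2348
Price P = Σ PV = 900.7848.
Macaulay duration = Σ(t·PV) / P = 6,851.2348 / 900.7848 = 7.60585 half-year periods.
In years: 7.60585 / 2 = 3.80293 years.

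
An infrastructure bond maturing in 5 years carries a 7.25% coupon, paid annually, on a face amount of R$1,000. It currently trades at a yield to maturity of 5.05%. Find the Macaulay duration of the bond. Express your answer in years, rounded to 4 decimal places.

Periodic yield y = 0.0505. Discount each cash flow and weight by its year:
  t   CF        PV=CF/(1+0.0505)^t    t·PV
  1        72.50        69.0148        69.0148
  2        72.50        65.6971       131.3941
  3        72.50        62.5388       187.6165
  4        72.50        59.5325       238.1298
  5     1,072.50       838.3339     4,191.6694
  Σ                  1,095.1170     4,817.8246
Price P = Σ PV = 1,095.1170.
Macaulay duration = Σ(t·PV) / P = 4,817.8246 / 1,095.1170 = 4.39937 years.

4.3994 years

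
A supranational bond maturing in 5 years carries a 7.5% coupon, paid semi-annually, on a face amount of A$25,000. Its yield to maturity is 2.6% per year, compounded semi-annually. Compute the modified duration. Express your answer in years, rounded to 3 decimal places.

4.289 years

Periodic yield y = 0.013. First find Macaulay duration:
  t   CF        PV=CF/(1+0.013)^t    t·PV
  1       937.50       925.4689       925.4689
  2       937.50       913.5922     1,827.1844
  3       937.50       901.8679     2,705.6038
  4       937.50       890.2941     3,561.1764
  5       937.50       878.8688     4,394.3440
  6       937.50       867.5901     5,205.5408
  7       937.50       856.4562     5,995.1934
  8       937.50       845.4652     6,763.7212
  9       937.50       834.6152     7,511.5364
  10   25,937.50    22,794.6884   227,946.8843
  Σ                 30,708.9070   266,836.6537
P = 30,708.9070; Macaulay duration = 266,836.6537 / 30,708.9070 = 8.68923 half-year periods = 4.34461 years.
Modified duration = D_Mac / (1 + y) = 4.34461 / 1.013 = 4.28886 years.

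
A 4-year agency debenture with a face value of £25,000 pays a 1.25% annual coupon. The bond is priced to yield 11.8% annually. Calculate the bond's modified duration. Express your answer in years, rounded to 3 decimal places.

Periodic yield y = 0.118. First find Macaulay duration:
  t   CF        PV=CF/(1+0.118)^t    t·PV
  1       312.50       279.5170       279.5170
  2       312.50       250.0152       500.0304
  3       312.50       223.6272       670.8816
  4    25,312.50    16,201.9701    64,807.8804
  Σ                 16,955.1295    66,258.3094
P = 16,955.1295; Macaulay duration = 66,258.3094 / 16,955.1295 = 3.90786 years.
Modified duration = D_Mac / (1 + y) = 3.90786 / 1.118 = 3.49540 years.

3.495 years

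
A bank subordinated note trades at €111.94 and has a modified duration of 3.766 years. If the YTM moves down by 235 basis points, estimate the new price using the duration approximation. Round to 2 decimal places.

€121.85

Duration approximation: ΔP/P ≈ -D_mod · Δy = -3.766 × (-0.0235) = +0.088501.
New price ≈ 111.94 × (1 + 0.088501) = 121.84680194.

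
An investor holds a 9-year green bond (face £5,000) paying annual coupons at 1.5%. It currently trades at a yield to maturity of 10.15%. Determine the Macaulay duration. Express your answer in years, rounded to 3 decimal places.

8.211 years

Periodic yield y = 0.1015. Discount each cash flow and weight by its year:
  t   CF        PV=CF/(1+0.1015)^t    t·PV
  1        75.00        68.0890        68.0890
  2        75.00        61.8148       123.6295
  3        75.00        56.1187       168.3562
  4        75.00        50.9475       203.7902
  5        75.00        46.2529       231.2644
  6        75.00        41.9908       251.9449
  7        75.00        38.1215       266.8504
  8        75.00        34.6087       276.8696
  9     5,075.00     2,126.0601    19,134.5407
  Σ                  2,524.0040    20,725.3348
Price P = Σ PV = 2,524.0040.
Macaulay duration = Σ(t·PV) / P = 20,725.3348 / 2,524.0040 = 8.21129 years.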